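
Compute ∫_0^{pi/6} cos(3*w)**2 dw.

Use the identity cos^2(3*w) = (1 + cos(6*w))/2.
An antiderivative is F(w) = w/2 + sin(6*w)/12.
Then F(pi/6) - F(0) = (pi/12) - (0) = pi/12.

pi/12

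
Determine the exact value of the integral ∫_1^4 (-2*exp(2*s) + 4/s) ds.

An antiderivative is F(s) = -exp(2*s) + 4*log(s).
Then F(4) - F(1) = (-exp(8) + 8*log(2)) - (-exp(2)) = -exp(8) + 8*log(2) + exp(2).

-exp(8) + 8*log(2) + exp(2)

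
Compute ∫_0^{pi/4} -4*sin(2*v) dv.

-2

An antiderivative is F(v) = 2*cos(2*v).
Then F(pi/4) - F(0) = (0) - (2) = -2.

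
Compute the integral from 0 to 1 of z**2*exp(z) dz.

Integrate by parts twice (u = z^2, dv = exp(z) dz).
An antiderivative is F(z) = (z**2 - 2*z + 2)*exp(z).
Then F(1) - F(0) = (E) - (2) = -2 + E.

-2 + E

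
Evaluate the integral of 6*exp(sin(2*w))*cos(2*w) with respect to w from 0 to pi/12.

Let u = sin(2*w), so du = 2*cos(2*w) dw. When w = 0, u = 0; when w = pi/12, u = 1/2.
The integral becomes 3·∫ exp(u) du from 0 to 1/2, with antiderivative 3*exp(u).
Back in w: F(w) = 3*exp(sin(2*w)).
Then F(pi/12) - F(0) = (3*exp(1/2)) - (3) = -3 + 3*exp(1/2).

-3 + 3*exp(1/2)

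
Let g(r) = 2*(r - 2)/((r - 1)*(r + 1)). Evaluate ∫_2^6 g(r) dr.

Factor the denominator: r**2 - 1 = (r + 1)(r - 1).
Partial fractions: 2*(r - 2)/((r - 1)*(r + 1)) = 3/(r + 1) - 1/(r - 1).
An antiderivative is F(r) = -log(r - 1) + 3*log(r + 1).
Then F(6) - F(2) = (-log(5) + 3*log(7)) - (log(27)) = -3*log(3) - log(5) + 3*log(7).

-3*log(3) - log(5) + 3*log(7)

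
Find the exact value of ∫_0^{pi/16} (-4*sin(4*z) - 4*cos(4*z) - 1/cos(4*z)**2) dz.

An antiderivative is F(z) = -sin(4*z) + cos(4*z) - tan(4*z)/4.
Then F(pi/16) - F(0) = (-1/4) - (1) = -5/4.

-5/4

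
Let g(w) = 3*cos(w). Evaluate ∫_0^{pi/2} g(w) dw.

3

An antiderivative is F(w) = 3*sin(w).
Then F(pi/2) - F(0) = (3) - (0) = 3.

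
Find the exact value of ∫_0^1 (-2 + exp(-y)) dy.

-1 - exp(-1)

An antiderivative is F(y) = -2*y - exp(-y).
Then F(1) - F(0) = (-2 - exp(-1)) - (-1) = -1 - exp(-1).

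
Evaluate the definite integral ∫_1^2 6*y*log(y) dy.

-9/2 + 12*log(2)

Integrate by parts once (u = ln y, dv = 6*y dy).
An antiderivative is F(y) = 3*y**2*(2*log(y) - 1)/2.
Then F(2) - F(1) = (-6 + 12*log(2)) - (-3/2) = -9/2 + 12*log(2).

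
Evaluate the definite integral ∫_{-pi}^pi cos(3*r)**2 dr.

Use the identity cos^2(3*r) = (1 + cos(6*r))/2.
An antiderivative is F(r) = r/2 + sin(6*r)/12.
Then F(pi) - F(-pi) = (pi/2) - (-pi/2) = pi.

pi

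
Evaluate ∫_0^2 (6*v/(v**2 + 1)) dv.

Let u = v**2 + 1, so du = 2*v dv. When v = 0, u = 1; when v = 2, u = 5.
The integral becomes 3·∫ 1/u du from 1 to 5, with antiderivative 3*log(u).
Back in v: F(v) = 3*log(v**2 + 1).
Then F(2) - F(0) = (3*log(5)) - (0) = 3*log(5).

3*log(5)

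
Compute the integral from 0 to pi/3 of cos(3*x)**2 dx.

Use the identity cos^2(3*x) = (1 + cos(6*x))/2.
An antiderivative is F(x) = x/2 + sin(6*x)/12.
Then F(pi/3) - F(0) = (pi/6) - (0) = pi/6.

pi/6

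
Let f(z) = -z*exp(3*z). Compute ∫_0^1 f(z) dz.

-2*exp(3)/9 - 1/9

Integrate by parts once (u = z, dv = -exp(3*z) dz).
An antiderivative is F(z) = (-3*z + 1)*exp(3*z)/9.
Then F(1) - F(0) = (-2*exp(3)/9) - (1/9) = -2*exp(3)/9 - 1/9.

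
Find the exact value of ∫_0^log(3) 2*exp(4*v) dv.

40

Let u = exp(v), so du = exp(v) dv. When v = 0, u = 1; when v = log(3), u = 3.
The integral becomes 2·∫ u**3 du from 1 to 3, with antiderivative u**4/2.
Back in v: F(v) = exp(4*v)/2.
Then F(log(3)) - F(0) = (81/2) - (1/2) = 40.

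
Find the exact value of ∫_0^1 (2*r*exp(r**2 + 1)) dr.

-exp(1) + exp(2)

Let u = r**2 + 1, so du = 2*r dr. When r = 0, u = 1; when r = 1, u = 2.
The integral becomes ∫ exp(u) du from 1 to 2, with antiderivative exp(u).
Back in r: F(r) = exp(r**2 + 1).
Then F(1) - F(0) = (exp(2)) - (exp(1)) = -exp(1) + exp(2).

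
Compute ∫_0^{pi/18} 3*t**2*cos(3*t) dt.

Integrate by parts twice (u = t^2, dv = 3*cos(3*t) dt).
An antiderivative is F(t) = t**2*sin(3*t) + 2*t*cos(3*t)/3 - 2*sin(3*t)/9.
Then F(pi/18) - F(0) = (-1/9 + pi**2/648 + sqrt(3)*pi/54) - (0) = -1/9 + pi**2/648 + sqrt(3)*pi/54.

-1/9 + pi**2/648 + sqrt(3)*pi/54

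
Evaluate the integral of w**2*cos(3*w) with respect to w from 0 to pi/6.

-2/27 + pi**2/108

Integrate by parts twice (u = w^2, dv = cos(3*w) dw).
An antiderivative is F(w) = w**2*sin(3*w)/3 + 2*w*cos(3*w)/9 - 2*sin(3*w)/27.
Then F(pi/6) - F(0) = (-2/27 + pi**2/108) - (0) = -2/27 + pi**2/108.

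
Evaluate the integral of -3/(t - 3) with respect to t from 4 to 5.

-log(8)

An antiderivative is F(t) = -3*log(t - 3).
Then F(5) - F(4) = (-log(8)) - (0) = -log(8).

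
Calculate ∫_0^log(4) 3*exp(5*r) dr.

3069/5

Let u = exp(r), so du = exp(r) dr. When r = 0, u = 1; when r = log(4), u = 4.
The integral becomes 3·∫ u**4 du from 1 to 4, with antiderivative 3*u**5/5.
Back in r: F(r) = 3*exp(5*r)/5.
Then F(log(4)) - F(0) = (3072/5) - (3/5) = 3069/5.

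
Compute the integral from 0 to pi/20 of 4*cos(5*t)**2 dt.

Use the identity cos^2(5*t) = (1 + cos(10*t))/2.
An antiderivative is F(t) = 2*t + sin(10*t)/5.
Then F(pi/20) - F(0) = (1/5 + pi/10) - (0) = 1/5 + pi/10.

1/5 + pi/10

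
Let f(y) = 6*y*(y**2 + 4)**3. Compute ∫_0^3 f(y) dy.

84915/4

Let u = y**2 + 4, so du = 2*y dy. When y = 0, u = 4; when y = 3, u = 13.
The integral becomes 3·∫ u**3 du from 4 to 13, with antiderivative 3*u**4/4.
Back in y: F(y) = 3*(y**2 + 4)**4/4.
Then F(3) - F(0) = (85683/4) - (192) = 84915/4.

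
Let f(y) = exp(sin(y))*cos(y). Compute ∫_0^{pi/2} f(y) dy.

Let u = sin(y), so du = cos(y) dy. When y = 0, u = 0; when y = pi/2, u = 1.
The integral becomes ∫ exp(u) du from 0 to 1, with antiderivative exp(u).
Back in y: F(y) = exp(sin(y)).
Then F(pi/2) - F(0) = (E) - (1) = -1 + E.

-1 + E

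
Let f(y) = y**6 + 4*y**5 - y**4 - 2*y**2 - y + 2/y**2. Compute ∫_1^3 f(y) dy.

By the power rule, an antiderivative is F(y) = y**7/7 + 2*y**6/3 - y**5/5 - 2*y**3/3 - y**2/2 - 2/y.
Then F(3) - F(1) = (152599/210) - (-179/70) = 76568/105.

76568/105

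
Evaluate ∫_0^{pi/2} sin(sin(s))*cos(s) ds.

1 - cos(1)

Let u = sin(s), so du = cos(s) ds. When s = 0, u = 0; when s = pi/2, u = 1.
The integral becomes ∫ sin(u) du from 0 to 1, with antiderivative -cos(u).
Back in s: F(s) = -cos(sin(s)).
Then F(pi/2) - F(0) = (-cos(1)) - (-1) = 1 - cos(1).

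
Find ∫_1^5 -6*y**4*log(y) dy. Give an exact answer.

Integrate by parts once (u = ln y, dv = -6*y**4 dy).
An antiderivative is F(y) = -6*y**5*(5*log(y) - 1)/25.
Then F(5) - F(1) = (750 - 3750*log(5)) - (6/25) = 18744/25 - 3750*log(5).

18744/25 - 3750*log(5)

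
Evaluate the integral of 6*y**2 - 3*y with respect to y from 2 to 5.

405/2

By the power rule, an antiderivative is F(y) = 2*y**3 - 3*y**2/2.
Then F(5) - F(2) = (425/2) - (10) = 405/2.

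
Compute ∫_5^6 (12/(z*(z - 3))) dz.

-8*log(2) + 4*log(5)

Factor the denominator: z**2 - 3*z = z(z - 3).
Partial fractions: 12/(z*(z - 3)) = -4/z + 4/(z - 3).
An antiderivative is F(z) = -4*log(z) + 4*log(z - 3).
Then F(6) - F(5) = (-log(16)) - (-4*log(5) + 4*log(2)) = -8*log(2) + 4*log(5).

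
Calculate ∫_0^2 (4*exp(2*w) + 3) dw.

4 + 2*exp(4)

An antiderivative is F(w) = 2*exp(2*w) + 3*w.
Then F(2) - F(0) = (6 + 2*exp(4)) - (2) = 4 + 2*exp(4).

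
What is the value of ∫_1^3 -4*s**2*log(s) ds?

Integrate by parts once (u = ln s, dv = -4*s**2 ds).
An antiderivative is F(s) = -4*s**3*(3*log(s) - 1)/9.
Then F(3) - F(1) = (12 - 36*log(3)) - (4/9) = 104/9 - 36*log(3).

104/9 - 36*log(3)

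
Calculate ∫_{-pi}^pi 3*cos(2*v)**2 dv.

3*pi

Use the identity cos^2(2*v) = (1 + cos(4*v))/2.
An antiderivative is F(v) = 3*v/2 + 3*sin(4*v)/8.
Then F(pi) - F(-pi) = (3*pi/2) - (-3*pi/2) = 3*pi.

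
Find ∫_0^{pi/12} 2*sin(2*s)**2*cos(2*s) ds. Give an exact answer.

Let u = sin(2*s), so du = 2*cos(2*s) ds. When s = 0, u = 0; when s = pi/12, u = 1/2.
The integral becomes ∫ u**2 du from 0 to 1/2, with antiderivative u**3/3.
Back in s: F(s) = sin(2*s)**3/3.
Then F(pi/12) - F(0) = (1/24) - (0) = 1/24.

1/24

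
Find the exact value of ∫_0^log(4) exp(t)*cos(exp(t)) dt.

-sin(1) + sin(4)

Let u = exp(t), so du = exp(t) dt. When t = 0, u = 1; when t = log(4), u = 4.
The integral becomes ∫ cos(u) du from 1 to 4, with antiderivative sin(u).
Back in t: F(t) = sin(exp(t)).
Then F(log(4)) - F(0) = (sin(4)) - (sin(1)) = -sin(1) + sin(4).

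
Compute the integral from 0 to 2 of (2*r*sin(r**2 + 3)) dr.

cos(3) - cos(7)

Let u = r**2 + 3, so du = 2*r dr. When r = 0, u = 3; when r = 2, u = 7.
The integral becomes ∫ sin(u) du from 3 to 7, with antiderivative -cos(u).
Back in r: F(r) = -cos(r**2 + 3).
Then F(2) - F(0) = (-cos(7)) - (-cos(3)) = cos(3) - cos(7).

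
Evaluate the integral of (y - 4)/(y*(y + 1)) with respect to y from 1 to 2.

-9*log(2) + 5*log(3)

Factor the denominator: y**2 + y = (y + 1)y.
Partial fractions: (y - 4)/(y*(y + 1)) = 5/(y + 1) - 4/y.
An antiderivative is F(y) = -4*log(y) + 5*log(y + 1).
Then F(2) - F(1) = (-4*log(2) + 5*log(3)) - (log(32)) = -9*log(2) + 5*log(3).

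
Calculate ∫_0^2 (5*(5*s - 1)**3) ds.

1640

Let u = 5*s - 1, so du = 5 ds. When s = 0, u = -1; when s = 2, u = 9.
The integral becomes ∫ u**3 du from -1 to 9, with antiderivative u**4/4.
Back in s: F(s) = (5*s - 1)**4/4.
Then F(2) - F(0) = (6561/4) - (1/4) = 1640.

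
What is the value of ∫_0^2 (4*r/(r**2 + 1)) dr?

log(25)

Let u = r**2 + 1, so du = 2*r dr. When r = 0, u = 1; when r = 2, u = 5.
The integral becomes 2·∫ 1/u du from 1 to 5, with antiderivative 2*log(u).
Back in r: F(r) = 2*log(r**2 + 1).
Then F(2) - F(0) = (log(25)) - (0) = log(25).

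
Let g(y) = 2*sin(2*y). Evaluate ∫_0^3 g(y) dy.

1 - cos(6)

Let u = 2*y, so du = 2 dy. When y = 0, u = 0; when y = 3, u = 6.
The integral becomes ∫ sin(u) du from 0 to 6, with antiderivative -cos(u).
Back in y: F(y) = -cos(2*y).
Then F(3) - F(0) = (-cos(6)) - (-1) = 1 - cos(6).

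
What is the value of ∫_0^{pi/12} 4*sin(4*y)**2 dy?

Use the identity sin^2(4*y) = (1 - cos(8*y))/2.
An antiderivative is F(y) = 2*y - sin(8*y)/4.
Then F(pi/12) - F(0) = (-sqrt(3)/8 + pi/6) - (0) = -sqrt(3)/8 + pi/6.

-sqrt(3)/8 + pi/6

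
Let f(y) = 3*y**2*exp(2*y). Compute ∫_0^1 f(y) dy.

-3/4 + 3*exp(2)/4

Integrate by parts twice (u = y^2, dv = 3*exp(2*y) dy).
An antiderivative is F(y) = (6*y**2 - 6*y + 3)*exp(2*y)/4.
Then F(1) - F(0) = (3*exp(2)/4) - (3/4) = -3/4 + 3*exp(2)/4.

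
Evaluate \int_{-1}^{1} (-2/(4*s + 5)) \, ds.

-log(3)

An antiderivative is F(s) = -log(4*s + 5)/2.
Then F(1) - F(-1) = (-log(3)) - (0) = -log(3).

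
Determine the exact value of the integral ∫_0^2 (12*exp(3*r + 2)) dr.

Let u = 3*r + 2, so du = 3 dr. When r = 0, u = 2; when r = 2, u = 8.
The integral becomes 4·∫ exp(u) du from 2 to 8, with antiderivative 4*exp(u).
Back in r: F(r) = 4*exp(3*r + 2).
Then F(2) - F(0) = (4*exp(8)) - (4*exp(2)) = -4*(1 - exp(6))*exp(2).

-4*(1 - exp(6))*exp(2)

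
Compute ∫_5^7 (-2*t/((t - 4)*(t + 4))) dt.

Factor the denominator: t**2 - 16 = (t + 4)(t - 4).
Partial fractions: -2*t/((t - 4)*(t + 4)) = -1/(t + 4) - 1/(t - 4).
An antiderivative is F(t) = -log(t - 4) - log(t + 4).
Then F(7) - F(5) = (-log(33)) - (-log(9)) = log(3/11).

log(3/11)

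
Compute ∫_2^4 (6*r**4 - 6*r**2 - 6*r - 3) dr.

By the power rule, an antiderivative is F(r) = 6*r**5/5 - 2*r**3 - 3*r**2 - 3*r.
Then F(4) - F(2) = (5204/5) - (22/5) = 5182/5.

5182/5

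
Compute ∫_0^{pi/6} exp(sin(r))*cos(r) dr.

-1 + exp(1/2)

Let u = sin(r), so du = cos(r) dr. When r = 0, u = 0; when r = pi/6, u = 1/2.
The integral becomes ∫ exp(u) du from 0 to 1/2, with antiderivative exp(u).
Back in r: F(r) = exp(sin(r)).
Then F(pi/6) - F(0) = (exp(1/2)) - (1) = -1 + exp(1/2).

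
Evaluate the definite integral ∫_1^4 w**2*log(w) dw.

Integrate by parts once (u = ln w, dv = w**2 dw).
An antiderivative is F(w) = w**3*(3*log(w) - 1)/9.
Then F(4) - F(1) = (-64/9 + 128*log(2)/3) - (-1/9) = -7 + 128*log(2)/3.

-7 + 128*log(2)/3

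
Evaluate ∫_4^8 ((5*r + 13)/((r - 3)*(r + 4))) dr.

Factor the denominator: r**2 + r - 12 = (r + 4)(r - 3).
Partial fractions: (5*r + 13)/((r - 3)*(r + 4)) = 1/(r + 4) + 4/(r - 3).
An antiderivative is F(r) = 4*log(r - 3) + log(r + 4).
Then F(8) - F(4) = (log(3) + 2*log(2) + 4*log(5)) - (log(8)) = -log(2) + log(3) + 4*log(5).

-log(2) + log(3) + 4*log(5)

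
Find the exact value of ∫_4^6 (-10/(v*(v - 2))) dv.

-10*log(2) + 5*log(3)

Factor the denominator: v**2 - 2*v = v(v - 2).
Partial fractions: -10/(v*(v - 2)) = 5/v - 5/(v - 2).
An antiderivative is F(v) = 5*log(v) - 5*log(v - 2).
Then F(6) - F(4) = (-5*log(2) + 5*log(3)) - (log(32)) = -10*log(2) + 5*log(3).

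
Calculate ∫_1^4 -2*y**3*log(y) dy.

255/8 - 256*log(2)

Integrate by parts once (u = ln y, dv = -2*y**3 dy).
An antiderivative is F(y) = -y**4*(4*log(y) - 1)/8.
Then F(4) - F(1) = (32 - 256*log(2)) - (1/8) = 255/8 - 256*log(2).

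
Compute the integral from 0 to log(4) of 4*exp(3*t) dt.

84

Let u = exp(t), so du = exp(t) dt. When t = 0, u = 1; when t = log(4), u = 4.
The integral becomes 4·∫ u**2 du from 1 to 4, with antiderivative 4*u**3/3.
Back in t: F(t) = 4*exp(3*t)/3.
Then F(log(4)) - F(0) = (256/3) - (4/3) = 84.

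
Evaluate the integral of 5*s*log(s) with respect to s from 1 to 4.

Integrate by parts once (u = ln s, dv = 5*s ds).
An antiderivative is F(s) = 5*s**2*(2*log(s) - 1)/4.
Then F(4) - F(1) = (-20 + 80*log(2)) - (-5/4) = -75/4 + 80*log(2).

-75/4 + 80*log(2)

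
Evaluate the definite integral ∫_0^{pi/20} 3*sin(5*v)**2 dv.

Use the identity sin^2(5*v) = (1 - cos(10*v))/2.
An antiderivative is F(v) = 3*v/2 - 3*sin(10*v)/20.
Then F(pi/20) - F(0) = (-3/20 + 3*pi/40) - (0) = -3/20 + 3*pi/40.

-3/20 + 3*pi/40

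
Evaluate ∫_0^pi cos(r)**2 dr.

Use the identity cos^2(r) = (1 + cos(2*r))/2.
An antiderivative is F(r) = r/2 + sin(2*r)/4.
Then F(pi) - F(0) = (pi/2) - (0) = pi/2.

pi/2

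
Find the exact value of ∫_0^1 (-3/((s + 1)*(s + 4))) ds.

log(5/8)

Factor the denominator: s**2 + 5*s + 4 = (s + 4)(s + 1).
Partial fractions: -3/((s + 1)*(s + 4)) = 1/(s + 4) - 1/(s + 1).
An antiderivative is F(s) = -log(s + 1) + log(s + 4).
Then F(1) - F(0) = (log(5/2)) - (log(4)) = log(5/8).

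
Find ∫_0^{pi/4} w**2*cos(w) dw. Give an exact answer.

sqrt(2)*(-32 + pi**2 + 8*pi)/32

Integrate by parts twice (u = w^2, dv = cos(w) dw).
An antiderivative is F(w) = w**2*sin(w) + 2*w*cos(w) - 2*sin(w).
Then F(pi/4) - F(0) = (sqrt(2)*(-32 + pi**2 + 8*pi)/32) - (0) = sqrt(2)*(-32 + pi**2 + 8*pi)/32.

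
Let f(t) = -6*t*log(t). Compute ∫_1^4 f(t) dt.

45/2 - 96*log(2)

Integrate by parts once (u = ln t, dv = -6*t dt).
An antiderivative is F(t) = -3*t**2*(2*log(t) - 1)/2.
Then F(4) - F(1) = (24 - 96*log(2)) - (3/2) = 45/2 - 96*log(2).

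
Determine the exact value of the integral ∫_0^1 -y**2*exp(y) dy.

Integrate by parts twice (u = y^2, dv = -exp(y) dy).
An antiderivative is F(y) = (-y**2 + 2*y - 2)*exp(y).
Then F(1) - F(0) = (-E) - (-2) = 2 - E.

2 - E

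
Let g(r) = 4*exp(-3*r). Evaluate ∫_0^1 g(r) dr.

4/3 - 4*exp(-3)/3

An antiderivative is F(r) = -4*exp(-3*r)/3.
Then F(1) - F(0) = (-4*exp(-3)/3) - (-4/3) = 4/3 - 4*exp(-3)/3.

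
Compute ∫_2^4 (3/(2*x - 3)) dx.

An antiderivative is F(x) = 3*log(2*x - 3)/2.
Then F(4) - F(2) = (3*log(5)/2) - (0) = 3*log(5)/2.

3*log(5)/2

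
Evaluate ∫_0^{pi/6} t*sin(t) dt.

Integrate by parts once (u = t, dv = sin(t) dt).
An antiderivative is F(t) = -t*cos(t) + sin(t).
Then F(pi/6) - F(0) = (-sqrt(3)*pi/12 + 1/2) - (0) = -sqrt(3)*pi/12 + 1/2.

-sqrt(3)*pi/12 + 1/2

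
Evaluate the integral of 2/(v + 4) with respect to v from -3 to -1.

An antiderivative is F(v) = 2*log(v + 4).
Then F(-1) - F(-3) = (log(9)) - (0) = log(9).

log(9)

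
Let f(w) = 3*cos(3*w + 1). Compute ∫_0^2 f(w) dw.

-sin(1) + sin(7)

Let u = 3*w + 1, so du = 3 dw. When w = 0, u = 1; when w = 2, u = 7.
The integral becomes ∫ cos(u) du from 1 to 7, with antiderivative sin(u).
Back in w: F(w) = sin(3*w + 1).
Then F(2) - F(0) = (sin(7)) - (sin(1)) = -sin(1) + sin(7).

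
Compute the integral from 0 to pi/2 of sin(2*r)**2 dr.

Use the identity sin^2(2*r) = (1 - cos(4*r))/2.
An antiderivative is F(r) = r/2 - sin(4*r)/8.
Then F(pi/2) - F(0) = (pi/4) - (0) = pi/4.

pi/4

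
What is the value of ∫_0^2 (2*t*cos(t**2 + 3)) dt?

Let u = t**2 + 3, so du = 2*t dt. When t = 0, u = 3; when t = 2, u = 7.
The integral becomes ∫ cos(u) du from 3 to 7, with antiderivative sin(u).
Back in t: F(t) = sin(t**2 + 3).
Then F(2) - F(0) = (sin(7)) - (sin(3)) = -sin(3) + sin(7).

-sin(3) + sin(7)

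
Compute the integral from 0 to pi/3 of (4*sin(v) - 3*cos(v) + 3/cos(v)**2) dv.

An antiderivative is F(v) = -3*sin(v) - 4*cos(v) + 3*tan(v).
Then F(pi/3) - F(0) = (-2 + 3*sqrt(3)/2) - (-4) = 2 + 3*sqrt(3)/2.

2 + 3*sqrt(3)/2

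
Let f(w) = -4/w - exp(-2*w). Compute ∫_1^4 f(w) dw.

An antiderivative is F(w) = -4*log(w) + exp(-2*w)/2.
Then F(4) - F(1) = (-8*log(2) + exp(-8)/2) - (exp(-2)/2) = (-16*exp(8)*log(2) - exp(6) + 1)*exp(-8)/2.

(-16*exp(8)*log(2) - exp(6) + 1)*exp(-8)/2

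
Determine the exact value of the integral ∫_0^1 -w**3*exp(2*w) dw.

Integrate by parts 3 times (u = w^3, dv = -exp(2*w) dw).
An antiderivative is F(w) = (-4*w**3 + 6*w**2 - 6*w + 3)*exp(2*w)/8.
Then F(1) - F(0) = (-exp(2)/8) - (3/8) = -exp(2)/8 - 3/8.

-exp(2)/8 - 3/8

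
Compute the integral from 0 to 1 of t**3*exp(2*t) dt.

Integrate by parts 3 times (u = t^3, dv = exp(2*t) dt).
An antiderivative is F(t) = (4*t**3 - 6*t**2 + 6*t - 3)*exp(2*t)/8.
Then F(1) - F(0) = (exp(2)/8) - (-3/8) = 3/8 + exp(2)/8.

3/8 + exp(2)/8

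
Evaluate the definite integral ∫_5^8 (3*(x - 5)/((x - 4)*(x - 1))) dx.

Factor the denominator: x**2 - 5*x + 4 = (x - 1)(x - 4).
Partial fractions: 3*(x - 5)/((x - 4)*(x - 1)) = 4/(x - 1) - 1/(x - 4).
An antiderivative is F(x) = -log(x - 4) + 4*log(x - 1).
Then F(8) - F(5) = (-2*log(2) + 4*log(7)) - (8*log(2)) = -10*log(2) + 4*log(7).

-10*log(2) + 4*log(7)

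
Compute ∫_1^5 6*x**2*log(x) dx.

-248/3 + 250*log(5)

Integrate by parts once (u = ln x, dv = 6*x**2 dx).
An antiderivative is F(x) = 2*x**3*(3*log(x) - 1)/3.
Then F(5) - F(1) = (-250/3 + 250*log(5)) - (-2/3) = -248/3 + 250*log(5).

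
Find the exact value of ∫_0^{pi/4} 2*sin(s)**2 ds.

Use the identity sin^2(s) = (1 - cos(2*s))/2.
An antiderivative is F(s) = s - sin(2*s)/2.
Then F(pi/4) - F(0) = (-1/2 + pi/4) - (0) = -1/2 + pi/4.

-1/2 + pi/4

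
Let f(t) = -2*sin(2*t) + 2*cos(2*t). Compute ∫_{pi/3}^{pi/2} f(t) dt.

-sqrt(3)/2 - 1/2

An antiderivative is F(t) = sin(2*t) + cos(2*t).
Then F(pi/2) - F(pi/3) = (-1) - (-1/2 + sqrt(3)/2) = -sqrt(3)/2 - 1/2.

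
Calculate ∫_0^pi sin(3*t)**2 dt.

Use the identity sin^2(3*t) = (1 - cos(6*t))/2.
An antiderivative is F(t) = t/2 - sin(6*t)/12.
Then F(pi) - F(0) = (pi/2) - (0) = pi/2.

pi/2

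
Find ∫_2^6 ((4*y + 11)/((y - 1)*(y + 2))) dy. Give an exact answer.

-log(2) + 5*log(5)

Factor the denominator: y**2 + y - 2 = (y + 2)(y - 1).
Partial fractions: (4*y + 11)/((y - 1)*(y + 2)) = -1/(y + 2) + 5/(y - 1).
An antiderivative is F(y) = 5*log(y - 1) - log(y + 2).
Then F(6) - F(2) = (-3*log(2) + 5*log(5)) - (-log(4)) = -log(2) + 5*log(5).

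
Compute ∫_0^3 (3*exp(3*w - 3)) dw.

-(1 - exp(9))*exp(-3)

Let u = 3*w - 3, so du = 3 dw. When w = 0, u = -3; when w = 3, u = 6.
The integral becomes ∫ exp(u) du from -3 to 6, with antiderivative exp(u).
Back in w: F(w) = exp(3*w - 3).
Then F(3) - F(0) = (exp(6)) - (exp(-3)) = -(1 - exp(9))*exp(-3).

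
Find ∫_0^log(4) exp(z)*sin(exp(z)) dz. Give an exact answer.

cos(1) - cos(4)

Let u = exp(z), so du = exp(z) dz. When z = 0, u = 1; when z = log(4), u = 4.
The integral becomes ∫ sin(u) du from 1 to 4, with antiderivative -cos(u).
Back in z: F(z) = -cos(exp(z)).
Then F(log(4)) - F(0) = (-cos(4)) - (-cos(1)) = cos(1) - cos(4).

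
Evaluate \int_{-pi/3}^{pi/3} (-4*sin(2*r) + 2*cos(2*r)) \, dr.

sqrt(3)

An antiderivative is F(r) = sin(2*r) + 2*cos(2*r).
Then F(pi/3) - F(-pi/3) = (-1 + sqrt(3)/2) - (-1 - sqrt(3)/2) = sqrt(3).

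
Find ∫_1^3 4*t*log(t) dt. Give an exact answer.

-8 + 18*log(3)

Integrate by parts once (u = ln t, dv = 4*t dt).
An antiderivative is F(t) = t**2*(2*log(t) - 1).
Then F(3) - F(1) = (-9 + 18*log(3)) - (-1) = -8 + 18*log(3).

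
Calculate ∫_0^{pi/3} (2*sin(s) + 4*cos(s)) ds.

1 + 2*sqrt(3)

An antiderivative is F(s) = 4*sin(s) - 2*cos(s).
Then F(pi/3) - F(0) = (-1 + 2*sqrt(3)) - (-2) = 1 + 2*sqrt(3).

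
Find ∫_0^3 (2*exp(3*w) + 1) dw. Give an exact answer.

7/3 + 2*exp(9)/3

An antiderivative is F(w) = 2*exp(3*w)/3 + w.
Then F(3) - F(0) = (3 + 2*exp(9)/3) - (2/3) = 7/3 + 2*exp(9)/3.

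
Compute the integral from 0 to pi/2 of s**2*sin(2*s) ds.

Integrate by parts twice (u = s^2, dv = sin(2*s) ds).
An antiderivative is F(s) = -s**2*cos(2*s)/2 + s*sin(2*s)/2 + cos(2*s)/4.
Then F(pi/2) - F(0) = (-1/4 + pi**2/8) - (1/4) = -1/2 + pi**2/8.

-1/2 + pi**2/8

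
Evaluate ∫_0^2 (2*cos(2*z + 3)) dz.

-sin(3) + sin(7)

Let u = 2*z + 3, so du = 2 dz. When z = 0, u = 3; when z = 2, u = 7.
The integral becomes ∫ cos(u) du from 3 to 7, with antiderivative sin(u).
Back in z: F(z) = sin(2*z + 3).
Then F(2) - F(0) = (sin(7)) - (sin(3)) = -sin(3) + sin(7).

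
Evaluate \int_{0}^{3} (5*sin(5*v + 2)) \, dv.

Let u = 5*v + 2, so du = 5 dv. When v = 0, u = 2; when v = 3, u = 17.
The integral becomes ∫ sin(u) du from 2 to 17, with antiderivative -cos(u).
Back in v: F(v) = -cos(5*v + 2).
Then F(3) - F(0) = (-cos(17)) - (-cos(2)) = cos(2) - cos(17).

cos(2) - cos(17)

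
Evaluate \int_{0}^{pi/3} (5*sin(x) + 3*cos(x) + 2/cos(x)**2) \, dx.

An antiderivative is F(x) = 3*sin(x) - 5*cos(x) + 2*tan(x).
Then F(pi/3) - F(0) = (-5/2 + 7*sqrt(3)/2) - (-5) = 5/2 + 7*sqrt(3)/2.

5/2 + 7*sqrt(3)/2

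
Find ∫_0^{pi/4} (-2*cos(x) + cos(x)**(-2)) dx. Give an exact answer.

An antiderivative is F(x) = -2*sin(x) + tan(x).
Then F(pi/4) - F(0) = (1 - sqrt(2)) - (0) = 1 - sqrt(2).

1 - sqrt(2)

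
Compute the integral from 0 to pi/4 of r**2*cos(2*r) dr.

Integrate by parts twice (u = r^2, dv = cos(2*r) dr).
An antiderivative is F(r) = r**2*sin(2*r)/2 + r*cos(2*r)/2 - sin(2*r)/4.
Then F(pi/4) - F(0) = (-1/4 + pi**2/32) - (0) = -1/4 + pi**2/32.

-1/4 + pi**2/32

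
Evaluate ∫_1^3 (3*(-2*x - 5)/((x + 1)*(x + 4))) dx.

-3*log(7) - 3*log(2) + 3*log(5)

Factor the denominator: x**2 + 5*x + 4 = (x + 4)(x + 1).
Partial fractions: 3*(-2*x - 5)/((x + 1)*(x + 4)) = -3/(x + 4) - 3/(x + 1).
An antiderivative is F(x) = -3*log(x + 1) - 3*log(x + 4).
Then F(3) - F(1) = (-3*log(7) - 6*log(2)) - (-3*log(5) - 3*log(2)) = -3*log(7) - 3*log(2) + 3*log(5).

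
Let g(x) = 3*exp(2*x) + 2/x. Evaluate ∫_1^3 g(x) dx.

An antiderivative is F(x) = 3*exp(2*x)/2 + 2*log(x).
Then F(3) - F(1) = (log(9) + 3*exp(6)/2) - (3*exp(2)/2) = -3*exp(2)/2 + log(9) + 3*exp(6)/2.

-3*exp(2)/2 + log(9) + 3*exp(6)/2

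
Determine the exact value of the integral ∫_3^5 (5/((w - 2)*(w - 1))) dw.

Factor the denominator: w**2 - 3*w + 2 = (w - 1)(w - 2).
Partial fractions: 5/((w - 2)*(w - 1)) = -5/(w - 1) + 5/(w - 2).
An antiderivative is F(w) = 5*log(w - 2) - 5*log(w - 1).
Then F(5) - F(3) = (-10*log(2) + 5*log(3)) - (-log(32)) = -5*log(2) + 5*log(3).

-5*log(2) + 5*log(3)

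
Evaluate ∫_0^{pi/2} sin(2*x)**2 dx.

pi/4

Use the identity sin^2(2*x) = (1 - cos(4*x))/2.
An antiderivative is F(x) = x/2 - sin(4*x)/8.
Then F(pi/2) - F(0) = (pi/4) - (0) = pi/4.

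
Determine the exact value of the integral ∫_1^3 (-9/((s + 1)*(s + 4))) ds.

-3*log(5) - 3*log(2) + 3*log(7)

Factor the denominator: s**2 + 5*s + 4 = (s + 4)(s + 1).
Partial fractions: -9/((s + 1)*(s + 4)) = 3/(s + 4) - 3/(s + 1).
An antiderivative is F(s) = -3*log(s + 1) + 3*log(s + 4).
Then F(3) - F(1) = (-6*log(2) + 3*log(7)) - (-3*log(2) + 3*log(5)) = -3*log(5) - 3*log(2) + 3*log(7).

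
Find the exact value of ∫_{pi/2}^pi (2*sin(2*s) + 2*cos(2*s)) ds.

An antiderivative is F(s) = sin(2*s) - cos(2*s).
Then F(pi) - F(pi/2) = (-1) - (1) = -2.

-2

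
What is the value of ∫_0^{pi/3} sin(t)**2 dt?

-sqrt(3)/8 + pi/6

Use the identity sin^2(t) = (1 - cos(2*t))/2.
An antiderivative is F(t) = t/2 - sin(2*t)/4.
Then F(pi/3) - F(0) = (-sqrt(3)/8 + pi/6) - (0) = -sqrt(3)/8 + pi/6.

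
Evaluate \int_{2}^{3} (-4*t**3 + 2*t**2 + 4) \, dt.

-145/3

By the power rule, an antiderivative is F(t) = -t**4 + 2*t**3/3 + 4*t.
Then F(3) - F(2) = (-51) - (-8/3) = -145/3.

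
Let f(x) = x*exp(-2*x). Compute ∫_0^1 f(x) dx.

(-3 + exp(2))*exp(-2)/4

Integrate by parts once (u = x, dv = exp(-2*x) dx).
An antiderivative is F(x) = (-2*x - 1)*exp(-2*x)/4.
Then F(1) - F(0) = (-3*exp(-2)/4) - (-1/4) = (-3 + exp(2))*exp(-2)/4.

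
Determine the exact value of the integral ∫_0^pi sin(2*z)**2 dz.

Use the identity sin^2(2*z) = (1 - cos(4*z))/2.
An antiderivative is F(z) = z/2 - sin(4*z)/8.
Then F(pi) - F(0) = (pi/2) - (0) = pi/2.

pi/2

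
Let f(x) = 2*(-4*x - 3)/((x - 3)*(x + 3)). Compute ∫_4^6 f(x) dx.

-11*log(3) + 3*log(7)

Factor the denominator: x**2 - 9 = (x + 3)(x - 3).
Partial fractions: 2*(-4*x - 3)/((x - 3)*(x + 3)) = -3/(x + 3) - 5/(x - 3).
An antiderivative is F(x) = -5*log(x - 3) - 3*log(x + 3).
Then F(6) - F(4) = (-11*log(3)) - (-3*log(7)) = -11*log(3) + 3*log(7).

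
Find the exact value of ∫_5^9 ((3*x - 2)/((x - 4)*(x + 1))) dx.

-log(3) + 3*log(5)

Factor the denominator: x**2 - 3*x - 4 = (x + 1)(x - 4).
Partial fractions: (3*x - 2)/((x - 4)*(x + 1)) = 1/(x + 1) + 2/(x - 4).
An antiderivative is F(x) = 2*log(x - 4) + log(x + 1).
Then F(9) - F(5) = (log(2) + 3*log(5)) - (log(6)) = -log(3) + 3*log(5).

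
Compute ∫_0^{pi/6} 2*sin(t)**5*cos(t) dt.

Let u = sin(t), so du = cos(t) dt. When t = 0, u = 0; when t = pi/6, u = 1/2.
The integral becomes 2·∫ u**5 du from 0 to 1/2, with antiderivative u**6/3.
Back in t: F(t) = sin(t)**6/3.
Then F(pi/6) - F(0) = (1/192) - (0) = 1/192.

1/192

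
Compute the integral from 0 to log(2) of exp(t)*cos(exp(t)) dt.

Let u = exp(t), so du = exp(t) dt. When t = 0, u = 1; when t = log(2), u = 2.
The integral becomes ∫ cos(u) du from 1 to 2, with antiderivative sin(u).
Back in t: F(t) = sin(exp(t)).
Then F(log(2)) - F(0) = (sin(2)) - (sin(1)) = -sin(1) + sin(2).

-sin(1) + sin(2)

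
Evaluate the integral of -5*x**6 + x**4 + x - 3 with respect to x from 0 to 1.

-211/70

By the power rule, an antiderivative is F(x) = -5*x**7/7 + x**5/5 + x**2/2 - 3*x.
Then F(1) - F(0) = (-211/70) - (0) = -211/70.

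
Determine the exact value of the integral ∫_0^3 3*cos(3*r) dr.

Let u = 3*r, so du = 3 dr. When r = 0, u = 0; when r = 3, u = 9.
The integral becomes ∫ cos(u) du from 0 to 9, with antiderivative sin(u).
Back in r: F(r) = sin(3*r).
Then F(3) - F(0) = (sin(9)) - (0) = sin(9).

sin(9)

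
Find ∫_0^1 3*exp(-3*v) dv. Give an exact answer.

1 - exp(-3)

An antiderivative is F(v) = -exp(-3*v).
Then F(1) - F(0) = (-exp(-3)) - (-1) = 1 - exp(-3).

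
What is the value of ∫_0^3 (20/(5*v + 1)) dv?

16*log(2)

Let u = 5*v + 1, so du = 5 dv. When v = 0, u = 1; when v = 3, u = 16.
The integral becomes 4·∫ 1/u du from 1 to 16, with antiderivative 4*log(u).
Back in v: F(v) = 4*log(5*v + 1).
Then F(3) - F(0) = (16*log(2)) - (0) = 16*log(2).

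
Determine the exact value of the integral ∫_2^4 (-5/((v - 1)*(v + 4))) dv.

log(4/9)

Factor the denominator: v**2 + 3*v - 4 = (v + 4)(v - 1).
Partial fractions: -5/((v - 1)*(v + 4)) = 1/(v + 4) - 1/(v - 1).
An antiderivative is F(v) = -log(v - 1) + log(v + 4).
Then F(4) - F(2) = (log(8/3)) - (log(6)) = log(4/9).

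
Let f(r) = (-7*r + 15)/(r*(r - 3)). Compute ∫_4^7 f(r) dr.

-5*log(7) + 6*log(2)

Factor the denominator: r**2 - 3*r = r(r - 3).
Partial fractions: (-7*r + 15)/(r*(r - 3)) = -5/r - 2/(r - 3).
An antiderivative is F(r) = -5*log(r) - 2*log(r - 3).
Then F(7) - F(4) = (-5*log(7) - 4*log(2)) - (-10*log(2)) = -5*log(7) + 6*log(2).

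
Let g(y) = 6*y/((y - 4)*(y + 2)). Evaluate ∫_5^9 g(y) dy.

Factor the denominator: y**2 - 2*y - 8 = (y + 2)(y - 4).
Partial fractions: 6*y/((y - 4)*(y + 2)) = 2/(y + 2) + 4/(y - 4).
An antiderivative is F(y) = 4*log(y - 4) + 2*log(y + 2).
Then F(9) - F(5) = (2*log(11) + 4*log(5)) - (log(49)) = -2*log(7) + 2*log(11) + 4*log(5).

-2*log(7) + 2*log(11) + 4*log(5)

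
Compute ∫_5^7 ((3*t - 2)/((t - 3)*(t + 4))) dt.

Factor the denominator: t**2 + t - 12 = (t + 4)(t - 3).
Partial fractions: (3*t - 2)/((t - 3)*(t + 4)) = 2/(t + 4) + 1/(t - 3).
An antiderivative is F(t) = log(t - 3) + 2*log(t + 4).
Then F(7) - F(5) = (2*log(2) + 2*log(11)) - (log(2) + 4*log(3)) = -4*log(3) + log(2) + 2*log(11).

-4*log(3) + log(2) + 2*log(11)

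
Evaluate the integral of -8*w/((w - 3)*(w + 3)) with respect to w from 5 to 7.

-4*log(5) + 4*log(2)

Factor the denominator: w**2 - 9 = (w + 3)(w - 3).
Partial fractions: -8*w/((w - 3)*(w + 3)) = -4/(w + 3) - 4/(w - 3).
An antiderivative is F(w) = -4*log(w - 3) - 4*log(w + 3).
Then F(7) - F(5) = (-12*log(2) - 4*log(5)) - (-16*log(2)) = -4*log(5) + 4*log(2).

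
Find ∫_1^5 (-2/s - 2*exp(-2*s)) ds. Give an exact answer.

-2*log(5) - exp(-2) + exp(-10)

An antiderivative is F(s) = -2*log(s) + exp(-2*s).
Then F(5) - F(1) = (-2*log(5) + exp(-10)) - (exp(-2)) = -2*log(5) - exp(-2) + exp(-10).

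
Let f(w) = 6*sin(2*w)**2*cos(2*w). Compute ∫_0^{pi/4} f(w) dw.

1

Let u = sin(2*w), so du = 2*cos(2*w) dw. When w = 0, u = 0; when w = pi/4, u = 1.
The integral becomes 3·∫ u**2 du from 0 to 1, with antiderivative u**3.
Back in w: F(w) = sin(2*w)**3.
Then F(pi/4) - F(0) = (1) - (0) = 1.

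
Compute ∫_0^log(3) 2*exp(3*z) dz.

52/3

Let u = exp(z), so du = exp(z) dz. When z = 0, u = 1; when z = log(3), u = 3.
The integral becomes 2·∫ u**2 du from 1 to 3, with antiderivative 2*u**3/3.
Back in z: F(z) = 2*exp(3*z)/3.
Then F(log(3)) - F(0) = (18) - (2/3) = 52/3.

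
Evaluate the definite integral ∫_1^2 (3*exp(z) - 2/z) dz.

An antiderivative is F(z) = 3*exp(z) - 2*log(z).
Then F(2) - F(1) = (-log(4) + 3*exp(2)) - (3*exp(1)) = -3*exp(1) - log(4) + 3*exp(2).

-3*exp(1) - log(4) + 3*exp(2)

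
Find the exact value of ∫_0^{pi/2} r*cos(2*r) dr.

Integrate by parts once (u = r, dv = cos(2*r) dr).
An antiderivative is F(r) = r*sin(2*r)/2 + cos(2*r)/4.
Then F(pi/2) - F(0) = (-1/4) - (1/4) = -1/2.

-1/2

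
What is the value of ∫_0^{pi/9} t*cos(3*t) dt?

-1/18 + sqrt(3)*pi/54

Integrate by parts once (u = t, dv = cos(3*t) dt).
An antiderivative is F(t) = t*sin(3*t)/3 + cos(3*t)/9.
Then F(pi/9) - F(0) = (1/18 + sqrt(3)*pi/54) - (1/9) = -1/18 + sqrt(3)*pi/54.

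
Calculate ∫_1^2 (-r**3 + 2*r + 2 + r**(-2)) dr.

By the power rule, an antiderivative is F(r) = -r**4/4 + r**2 + 2*r - 1/r.
Then F(2) - F(1) = (7/2) - (7/4) = 7/4.

7/4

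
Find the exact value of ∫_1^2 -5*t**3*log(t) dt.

75/16 - 20*log(2)

Integrate by parts once (u = ln t, dv = -5*t**3 dt).
An antiderivative is F(t) = -5*t**4*(4*log(t) - 1)/16.
Then F(2) - F(1) = (5 - 20*log(2)) - (5/16) = 75/16 - 20*log(2).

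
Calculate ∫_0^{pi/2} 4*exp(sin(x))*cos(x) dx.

-4 + 4*E

Let u = sin(x), so du = cos(x) dx. When x = 0, u = 0; when x = pi/2, u = 1.
The integral becomes 4·∫ exp(u) du from 0 to 1, with antiderivative 4*exp(u).
Back in x: F(x) = 4*exp(sin(x)).
Then F(pi/2) - F(0) = (4*E) - (4) = -4 + 4*E.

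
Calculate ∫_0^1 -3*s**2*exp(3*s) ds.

Integrate by parts twice (u = s^2, dv = -3*exp(3*s) ds).
An antiderivative is F(s) = (-9*s**2 + 6*s - 2)*exp(3*s)/9.
Then F(1) - F(0) = (-5*exp(3)/9) - (-2/9) = 2/9 - 5*exp(3)/9.

2/9 - 5*exp(3)/9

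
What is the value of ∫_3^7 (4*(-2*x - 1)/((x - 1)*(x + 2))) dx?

-12*log(3) + 4*log(5)

Factor the denominator: x**2 + x - 2 = (x + 2)(x - 1).
Partial fractions: 4*(-2*x - 1)/((x - 1)*(x + 2)) = -4/(x + 2) - 4/(x - 1).
An antiderivative is F(x) = -4*log(x - 1) - 4*log(x + 2).
Then F(7) - F(3) = (-12*log(3) - 4*log(2)) - (-4*log(5) - 4*log(2)) = -12*log(3) + 4*log(5).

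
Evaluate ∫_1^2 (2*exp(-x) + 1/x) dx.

-2*exp(-2) + log(2) + 2*exp(-1)

An antiderivative is F(x) = log(x) - 2*exp(-x).
Then F(2) - F(1) = (-2*exp(-2) + log(2)) - (-2*exp(-1)) = -2*exp(-2) + log(2) + 2*exp(-1).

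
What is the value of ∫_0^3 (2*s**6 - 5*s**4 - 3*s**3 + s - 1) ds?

By the power rule, an antiderivative is F(s) = 2*s**7/7 - s**5 - 3*s**4/4 + s**2/2 - s.
Then F(3) - F(0) = (9033/28) - (0) = 9033/28.

9033/28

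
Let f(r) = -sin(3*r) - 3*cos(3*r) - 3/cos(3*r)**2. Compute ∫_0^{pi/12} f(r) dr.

-4/3 - sqrt(2)/3

An antiderivative is F(r) = -sin(3*r) + cos(3*r)/3 - tan(3*r).
Then F(pi/12) - F(0) = (-1 - sqrt(2)/3) - (1/3) = -4/3 - sqrt(2)/3.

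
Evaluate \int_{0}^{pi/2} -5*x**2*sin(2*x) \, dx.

5/2 - 5*pi**2/8

Integrate by parts twice (u = x^2, dv = -5*sin(2*x) dx).
An antiderivative is F(x) = 5*x**2*cos(2*x)/2 - 5*x*sin(2*x)/2 - 5*cos(2*x)/4.
Then F(pi/2) - F(0) = (5/4 - 5*pi**2/8) - (-5/4) = 5/2 - 5*pi**2/8.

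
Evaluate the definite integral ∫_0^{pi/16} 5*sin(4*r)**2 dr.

Use the identity sin^2(4*r) = (1 - cos(8*r))/2.
An antiderivative is F(r) = 5*r/2 - 5*sin(8*r)/16.
Then F(pi/16) - F(0) = (-5/16 + 5*pi/32) - (0) = -5/16 + 5*pi/32.

-5/16 + 5*pi/32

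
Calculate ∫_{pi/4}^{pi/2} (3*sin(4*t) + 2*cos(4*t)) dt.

An antiderivative is F(t) = sin(4*t)/2 - 3*cos(4*t)/4.
Then F(pi/2) - F(pi/4) = (-3/4) - (3/4) = -3/2.

-3/2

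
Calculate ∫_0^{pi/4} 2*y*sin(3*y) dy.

Integrate by parts once (u = y, dv = 2*sin(3*y) dy).
An antiderivative is F(y) = -2*y*cos(3*y)/3 + 2*sin(3*y)/9.
Then F(pi/4) - F(0) = (sqrt(2)*(4 + 3*pi)/36) - (0) = sqrt(2)*(4 + 3*pi)/36.

sqrt(2)*(4 + 3*pi)/36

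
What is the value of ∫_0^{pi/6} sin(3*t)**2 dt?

Use the identity sin^2(3*t) = (1 - cos(6*t))/2.
An antiderivative is F(t) = t/2 - sin(6*t)/12.
Then F(pi/6) - F(0) = (pi/12) - (0) = pi/12.

pi/12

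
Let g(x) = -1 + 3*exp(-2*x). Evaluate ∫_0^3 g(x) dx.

-3/2 - 3*exp(-6)/2

An antiderivative is F(x) = -x - 3*exp(-2*x)/2.
Then F(3) - F(0) = (-3 - 3*exp(-6)/2) - (-3/2) = -3/2 - 3*exp(-6)/2.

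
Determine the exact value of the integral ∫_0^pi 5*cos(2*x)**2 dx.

5*pi/2

Use the identity cos^2(2*x) = (1 + cos(4*x))/2.
An antiderivative is F(x) = 5*x/2 + 5*sin(4*x)/8.
Then F(pi) - F(0) = (5*pi/2) - (0) = 5*pi/2.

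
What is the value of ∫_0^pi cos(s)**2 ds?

Use the identity cos^2(s) = (1 + cos(2*s))/2.
An antiderivative is F(s) = s/2 + sin(2*s)/4.
Then F(pi) - F(0) = (pi/2) - (0) = pi/2.

pi/2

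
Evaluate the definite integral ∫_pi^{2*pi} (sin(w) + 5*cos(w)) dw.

An antiderivative is F(w) = 5*sin(w) - cos(w).
Then F(2*pi) - F(pi) = (-1) - (1) = -2.

-2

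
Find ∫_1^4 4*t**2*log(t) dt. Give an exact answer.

-28 + 512*log(2)/3

Integrate by parts once (u = ln t, dv = 4*t**2 dt).
An antiderivative is F(t) = 4*t**3*(3*log(t) - 1)/9.
Then F(4) - F(1) = (-256/9 + 512*log(2)/3) - (-4/9) = -28 + 512*log(2)/3.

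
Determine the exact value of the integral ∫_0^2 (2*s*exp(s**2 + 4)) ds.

-exp(4) + exp(8)

Let u = s**2 + 4, so du = 2*s ds. When s = 0, u = 4; when s = 2, u = 8.
The integral becomes ∫ exp(u) du from 4 to 8, with antiderivative exp(u).
Back in s: F(s) = exp(s**2 + 4).
Then F(2) - F(0) = (exp(8)) - (exp(4)) = -exp(4) + exp(8).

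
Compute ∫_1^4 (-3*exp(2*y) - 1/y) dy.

An antiderivative is F(y) = -3*exp(2*y)/2 - log(y).
Then F(4) - F(1) = (-3*exp(8)/2 - log(4)) - (-3*exp(2)/2) = -3*exp(8)/2 - log(4) + 3*exp(2)/2.

-3*exp(8)/2 - log(4) + 3*exp(2)/2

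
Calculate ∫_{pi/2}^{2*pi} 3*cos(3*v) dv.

1

An antiderivative is F(v) = sin(3*v).
Then F(2*pi) - F(pi/2) = (0) - (-1) = 1.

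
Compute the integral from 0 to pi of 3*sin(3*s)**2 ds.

3*pi/2

Use the identity sin^2(3*s) = (1 - cos(6*s))/2.
An antiderivative is F(s) = 3*s/2 - sin(6*s)/4.
Then F(pi) - F(0) = (3*pi/2) - (0) = 3*pi/2.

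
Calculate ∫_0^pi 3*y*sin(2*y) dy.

Integrate by parts once (u = y, dv = 3*sin(2*y) dy).
An antiderivative is F(y) = -3*y*cos(2*y)/2 + 3*sin(2*y)/4.
Then F(pi) - F(0) = (-3*pi/2) - (0) = -3*pi/2.

-3*pi/2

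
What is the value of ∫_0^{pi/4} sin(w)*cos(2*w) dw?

Use the identity sin(w)cos(2*w) = [sin(3*w) + sin(-w)]/2.
An antiderivative is F(w) = cos(w)/2 - cos(3*w)/6.
Then F(pi/4) - F(0) = (sqrt(2)/3) - (1/3) = -1/3 + sqrt(2)/3.

-1/3 + sqrt(2)/3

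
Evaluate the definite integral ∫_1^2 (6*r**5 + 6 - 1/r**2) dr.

By the power rule, an antiderivative is F(r) = r**6 + 6*r + 1/r.
Then F(2) - F(1) = (153/2) - (8) = 137/2.

137/2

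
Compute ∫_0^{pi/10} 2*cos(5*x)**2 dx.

pi/10

Use the identity cos^2(5*x) = (1 + cos(10*x))/2.
An antiderivative is F(x) = x + sin(10*x)/10.
Then F(pi/10) - F(0) = (pi/10) - (0) = pi/10.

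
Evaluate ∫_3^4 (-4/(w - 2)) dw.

-log(16)

An antiderivative is F(w) = -4*log(w - 2).
Then F(4) - F(3) = (-log(16)) - (0) = -log(16).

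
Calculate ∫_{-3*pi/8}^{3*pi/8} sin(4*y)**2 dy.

Use the identity sin^2(4*y) = (1 - cos(8*y))/2.
An antiderivative is F(y) = y/2 - sin(8*y)/16.
Then F(3*pi/8) - F(-3*pi/8) = (3*pi/16) - (-3*pi/16) = 3*pi/8.

3*pi/8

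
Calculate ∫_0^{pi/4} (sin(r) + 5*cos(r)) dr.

An antiderivative is F(r) = 5*sin(r) - cos(r).
Then F(pi/4) - F(0) = (2*sqrt(2)) - (-1) = 1 + 2*sqrt(2).

1 + 2*sqrt(2)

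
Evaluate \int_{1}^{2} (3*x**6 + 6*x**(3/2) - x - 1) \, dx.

By the power rule, an antiderivative is F(x) = 3*x**7/7 + 12*x**(5/2)/5 - x**2/2 - x.
Then F(2) - F(1) = (48*sqrt(2)/5 + 356/7) - (93/70) = 48*sqrt(2)/5 + 3467/70.

48*sqrt(2)/5 + 3467/70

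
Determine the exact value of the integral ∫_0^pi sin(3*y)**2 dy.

Use the identity sin^2(3*y) = (1 - cos(6*y))/2.
An antiderivative is F(y) = y/2 - sin(6*y)/12.
Then F(pi) - F(0) = (pi/2) - (0) = pi/2.

pi/2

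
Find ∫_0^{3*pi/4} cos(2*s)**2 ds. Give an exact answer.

3*pi/8

Use the identity cos^2(2*s) = (1 + cos(4*s))/2.
An antiderivative is F(s) = s/2 + sin(4*s)/8.
Then F(3*pi/4) - F(0) = (3*pi/8) - (0) = 3*pi/8.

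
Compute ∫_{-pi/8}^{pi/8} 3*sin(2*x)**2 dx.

Use the identity sin^2(2*x) = (1 - cos(4*x))/2.
An antiderivative is F(x) = 3*x/2 - 3*sin(4*x)/8.
Then F(pi/8) - F(-pi/8) = (-3/8 + 3*pi/16) - (3/8 - 3*pi/16) = -3/4 + 3*pi/8.

-3/4 + 3*pi/8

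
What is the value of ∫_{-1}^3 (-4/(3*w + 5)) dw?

-4*log(7)/3

An antiderivative is F(w) = -4*log(3*w + 5)/3.
Then F(3) - F(-1) = (-4*log(14)/3) - (-4*log(2)/3) = -4*log(7)/3.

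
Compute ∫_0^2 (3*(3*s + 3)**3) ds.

1620

Let u = 3*s + 3, so du = 3 ds. When s = 0, u = 3; when s = 2, u = 9.
The integral becomes ∫ u**3 du from 3 to 9, with antiderivative u**4/4.
Back in s: F(s) = (3*s + 3)**4/4.
Then F(2) - F(0) = (6561/4) - (81/4) = 1620.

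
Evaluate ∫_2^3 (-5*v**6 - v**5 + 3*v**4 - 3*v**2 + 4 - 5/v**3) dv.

-3705143/2520

By the power rule, an antiderivative is F(v) = -5*v**7/7 - v**6/6 + 3*v**5/5 - v**3 + 4*v + 5/(2*v**2).
Then F(3) - F(2) = (-489058/315) - (-69107/840) = -3705143/2520.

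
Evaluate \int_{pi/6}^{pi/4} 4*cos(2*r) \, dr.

An antiderivative is F(r) = 2*sin(2*r).
Then F(pi/4) - F(pi/6) = (2) - (sqrt(3)) = 2 - sqrt(3).

2 - sqrt(3)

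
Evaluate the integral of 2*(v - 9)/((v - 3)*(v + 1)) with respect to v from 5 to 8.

-3*log(5) - 2*log(2) + 5*log(3)

Factor the denominator: v**2 - 2*v - 3 = (v + 1)(v - 3).
Partial fractions: 2*(v - 9)/((v - 3)*(v + 1)) = 5/(v + 1) - 3/(v - 3).
An antiderivative is F(v) = -3*log(v - 3) + 5*log(v + 1).
Then F(8) - F(5) = (-3*log(5) + 10*log(3)) - (2*log(2) + 5*log(3)) = -3*log(5) - 2*log(2) + 5*log(3).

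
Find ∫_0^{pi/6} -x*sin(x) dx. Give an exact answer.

-1/2 + sqrt(3)*pi/12

Integrate by parts once (u = x, dv = -sin(x) dx).
An antiderivative is F(x) = x*cos(x) - sin(x).
Then F(pi/6) - F(0) = (-1/2 + sqrt(3)*pi/12) - (0) = -1/2 + sqrt(3)*pi/12.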